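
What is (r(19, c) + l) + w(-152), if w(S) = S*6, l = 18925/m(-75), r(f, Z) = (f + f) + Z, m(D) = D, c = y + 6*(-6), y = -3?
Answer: -3496/3 ≈ -1165.3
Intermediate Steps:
c = -39 (c = -3 + 6*(-6) = -3 - 36 = -39)
r(f, Z) = Z + 2*f (r(f, Z) = 2*f + Z = Z + 2*f)
l = -757/3 (l = 18925/(-75) = 18925*(-1/75) = -757/3 ≈ -252.33)
w(S) = 6*S
(r(19, c) + l) + w(-152) = ((-39 + 2*19) - 757/3) + 6*(-152) = ((-39 + 38) - 757/3) - 912 = (-1 - 757/3) - 912 = -760/3 - 912 = -3496/3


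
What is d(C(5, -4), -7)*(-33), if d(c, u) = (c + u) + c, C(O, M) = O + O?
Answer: -429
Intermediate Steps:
C(O, M) = 2*O
d(c, u) = u + 2*c
d(C(5, -4), -7)*(-33) = (-7 + 2*(2*5))*(-33) = (-7 + 2*10)*(-33) = (-7 + 20)*(-33) = 13*(-33) = -429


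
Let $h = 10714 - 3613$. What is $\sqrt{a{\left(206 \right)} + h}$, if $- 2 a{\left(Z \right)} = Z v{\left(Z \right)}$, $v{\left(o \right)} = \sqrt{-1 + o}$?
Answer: $\sqrt{7101 - 103 \sqrt{205}} \approx 75.008$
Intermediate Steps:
$h = 7101$ ($h = 10714 - 3613 = 7101$)
$a{\left(Z \right)} = - \frac{Z \sqrt{-1 + Z}}{2}$
$\sqrt{a{\left(206 \right)} + h} = \sqrt{\left(- \frac{1}{2}\right) 206 \sqrt{-1 + 206} + 7101} = \sqrt{\left(- \frac{1}{2}\right) 206 \sqrt{205} + 7101} = \sqrt{- 103 \sqrt{205} + 7101} = \sqrt{7101 - 103 \sqrt{205}}$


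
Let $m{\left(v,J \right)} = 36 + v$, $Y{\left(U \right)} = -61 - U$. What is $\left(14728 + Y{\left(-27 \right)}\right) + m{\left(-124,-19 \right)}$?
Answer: $14606$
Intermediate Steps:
$\left(14728 + Y{\left(-27 \right)}\right) + m{\left(-124,-19 \right)} = \left(14728 - 34\right) + \left(36 - 124\right) = \left(14728 + \left(-61 + 27\right)\right) - 88 = \left(14728 - 34\right) - 88 = 14694 - 88 = 14606$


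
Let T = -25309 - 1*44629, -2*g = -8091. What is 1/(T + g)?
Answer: -2/131785 ≈ -1.5176e-5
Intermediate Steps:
g = 8091/2 (g = -1/2*(-8091) = 8091/2 ≈ 4045.5)
T = -69938 (T = -25309 - 44629 = -69938)
1/(T + g) = 1/(-69938 + 8091/2) = 1/(-131785/2) = -2/131785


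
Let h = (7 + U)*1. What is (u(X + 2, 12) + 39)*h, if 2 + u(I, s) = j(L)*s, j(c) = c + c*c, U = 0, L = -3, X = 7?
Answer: 763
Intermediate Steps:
j(c) = c + c²
h = 7 (h = (7 + 0)*1 = 7*1 = 7)
u(I, s) = -2 + 6*s (u(I, s) = -2 + (-3*(1 - 3))*s = -2 + (-3*(-2))*s = -2 + 6*s)
(u(X + 2, 12) + 39)*h = ((-2 + 6*12) + 39)*7 = ((-2 + 72) + 39)*7 = (70 + 39)*7 = 109*7 = 763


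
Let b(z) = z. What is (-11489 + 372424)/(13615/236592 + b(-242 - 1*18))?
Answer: -17078866704/12300061 ≈ -1388.5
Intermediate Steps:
(-11489 + 372424)/(13615/236592 + b(-242 - 1*18)) = (-11489 + 372424)/(13615/236592 + (-242 - 1*18)) = 360935/(13615*(1/236592) + (-242 - 18)) = 360935/(13615/236592 - 260) = 360935/(-61500305/236592) = 360935*(-236592/61500305) = -17078866704/12300061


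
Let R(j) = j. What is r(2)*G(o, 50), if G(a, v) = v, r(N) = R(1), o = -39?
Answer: 50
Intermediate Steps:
r(N) = 1
r(2)*G(o, 50) = 1*50 = 50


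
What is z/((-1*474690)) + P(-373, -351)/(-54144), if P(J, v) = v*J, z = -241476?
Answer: -908765969/475955840 ≈ -1.9093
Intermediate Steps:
P(J, v) = J*v
z/((-1*474690)) + P(-373, -351)/(-54144) = -241476/((-1*474690)) - 373*(-351)/(-54144) = -241476/(-474690) + 130923*(-1/54144) = -241476*(-1/474690) - 14547/6016 = 40246/79115 - 14547/6016 = -908765969/475955840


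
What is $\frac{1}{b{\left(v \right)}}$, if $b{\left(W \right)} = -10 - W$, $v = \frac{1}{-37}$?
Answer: $- \frac{37}{369} \approx -0.10027$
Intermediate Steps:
$v = - \frac{1}{37} \approx -0.027027$
$\frac{1}{b{\left(v \right)}} = \frac{1}{-10 - - \frac{1}{37}} = \frac{1}{-10 + \frac{1}{37}} = \frac{1}{- \frac{369}{37}} = - \frac{37}{369}$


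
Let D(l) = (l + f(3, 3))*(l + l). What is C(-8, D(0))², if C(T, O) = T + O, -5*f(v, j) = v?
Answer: 64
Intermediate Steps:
f(v, j) = -v/5
D(l) = 2*l*(-⅗ + l) (D(l) = (l - ⅕*3)*(l + l) = (l - ⅗)*(2*l) = (-⅗ + l)*(2*l) = 2*l*(-⅗ + l))
C(T, O) = O + T
C(-8, D(0))² = ((⅖)*0*(-3 + 5*0) - 8)² = ((⅖)*0*(-3 + 0) - 8)² = ((⅖)*0*(-3) - 8)² = (0 - 8)² = (-8)² = 64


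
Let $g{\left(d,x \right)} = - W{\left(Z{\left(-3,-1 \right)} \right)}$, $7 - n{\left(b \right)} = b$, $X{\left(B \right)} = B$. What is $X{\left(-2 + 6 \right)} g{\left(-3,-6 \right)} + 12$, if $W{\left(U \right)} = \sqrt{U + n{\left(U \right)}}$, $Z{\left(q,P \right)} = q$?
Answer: $12 - 4 \sqrt{7} \approx 1.417$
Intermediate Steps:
$n{\left(b \right)} = 7 - b$
$W{\left(U \right)} = \sqrt{7}$ ($W{\left(U \right)} = \sqrt{U - \left(-7 + U\right)} = \sqrt{7}$)
$g{\left(d,x \right)} = - \sqrt{7}$
$X{\left(-2 + 6 \right)} g{\left(-3,-6 \right)} + 12 = \left(-2 + 6\right) \left(- \sqrt{7}\right) + 12 = 4 \left(- \sqrt{7}\right) + 12 = - 4 \sqrt{7} + 12 = 12 - 4 \sqrt{7}$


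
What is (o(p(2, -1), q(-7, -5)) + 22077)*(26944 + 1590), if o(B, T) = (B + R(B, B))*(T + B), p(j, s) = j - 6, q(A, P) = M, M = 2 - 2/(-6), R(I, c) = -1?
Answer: 1890548704/3 ≈ 6.3018e+8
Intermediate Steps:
M = 7/3 (M = 2 - 2*(-1)/6 = 2 - 1*(-⅓) = 2 + ⅓ = 7/3 ≈ 2.3333)
q(A, P) = 7/3
p(j, s) = -6 + j
o(B, T) = (-1 + B)*(B + T) (o(B, T) = (B - 1)*(T + B) = (-1 + B)*(B + T))
(o(p(2, -1), q(-7, -5)) + 22077)*(26944 + 1590) = (((-6 + 2)² - (-6 + 2) - 1*7/3 + (-6 + 2)*(7/3)) + 22077)*(26944 + 1590) = (((-4)² - 1*(-4) - 7/3 - 4*7/3) + 22077)*28534 = ((16 + 4 - 7/3 - 28/3) + 22077)*28534 = (25/3 + 22077)*28534 = (66256/3)*28534 = 1890548704/3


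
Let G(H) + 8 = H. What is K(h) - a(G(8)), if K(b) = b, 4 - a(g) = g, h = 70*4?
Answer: 276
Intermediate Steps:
G(H) = -8 + H
h = 280
a(g) = 4 - g
K(h) - a(G(8)) = 280 - (4 - (-8 + 8)) = 280 - (4 - 1*0) = 280 - (4 + 0) = 280 - 1*4 = 280 - 4 = 276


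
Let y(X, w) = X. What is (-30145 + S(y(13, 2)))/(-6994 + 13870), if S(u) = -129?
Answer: -15137/3438 ≈ -4.4028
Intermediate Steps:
(-30145 + S(y(13, 2)))/(-6994 + 13870) = (-30145 - 129)/(-6994 + 13870) = -30274/6876 = -30274*1/6876 = -15137/3438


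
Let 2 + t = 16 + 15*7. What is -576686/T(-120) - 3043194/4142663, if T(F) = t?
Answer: -341339699272/70425271 ≈ -4846.8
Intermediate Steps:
t = 119 (t = -2 + (16 + 15*7) = -2 + (16 + 105) = -2 + 121 = 119)
T(F) = 119
-576686/T(-120) - 3043194/4142663 = -576686/119 - 3043194/4142663 = -576686*1/119 - 3043194*1/4142663 = -576686/119 - 434742/591809 = -341339699272/70425271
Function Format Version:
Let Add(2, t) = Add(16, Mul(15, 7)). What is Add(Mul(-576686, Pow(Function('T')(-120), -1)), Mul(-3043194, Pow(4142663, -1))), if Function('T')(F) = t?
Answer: Rational(-341339699272, 70425271) ≈ -4846.8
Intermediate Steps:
t = 119 (t = Add(-2, Add(16, Mul(15, 7))) = Add(-2, Add(16, 105)) = Add(-2, 121) = 119)
Function('T')(F) = 119
Add(Mul(-576686, Pow(Function('T')(-120), -1)), Mul(-3043194, Pow(4142663, -1))) = Add(Mul(-576686, Pow(119, -1)), Mul(-3043194, Pow(4142663, -1))) = Add(Mul(-576686, Rational(1, 119)), Mul(-3043194, Rational(1, 4142663))) = Add(Rational(-576686, 119), Rational(-434742, 591809)) = Rational(-341339699272, 70425271)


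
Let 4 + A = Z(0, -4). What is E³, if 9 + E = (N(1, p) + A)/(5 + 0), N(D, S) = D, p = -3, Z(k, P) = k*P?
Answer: -110592/125 ≈ -884.74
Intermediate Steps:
Z(k, P) = P*k
A = -4 (A = -4 - 4*0 = -4 + 0 = -4)
E = -48/5 (E = -9 + (1 - 4)/(5 + 0) = -9 - 3/5 = -9 - 3*⅕ = -9 - ⅗ = -48/5 ≈ -9.6000)
E³ = (-48/5)³ = -110592/125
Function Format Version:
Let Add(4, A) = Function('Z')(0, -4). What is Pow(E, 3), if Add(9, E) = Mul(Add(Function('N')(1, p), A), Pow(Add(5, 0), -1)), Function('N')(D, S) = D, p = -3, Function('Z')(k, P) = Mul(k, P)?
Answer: Rational(-110592, 125) ≈ -884.74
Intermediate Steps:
Function('Z')(k, P) = Mul(P, k)
A = -4 (A = Add(-4, Mul(-4, 0)) = Add(-4, 0) = -4)
E = Rational(-48, 5) (E = Add(-9, Mul(Add(1, -4), Pow(Add(5, 0), -1))) = Add(-9, Mul(-3, Pow(5, -1))) = Add(-9, Mul(-3, Rational(1, 5))) = Add(-9, Rational(-3, 5)) = Rational(-48, 5) ≈ -9.6000)
Pow(E, 3) = Pow(Rational(-48, 5), 3) = Rational(-110592, 125)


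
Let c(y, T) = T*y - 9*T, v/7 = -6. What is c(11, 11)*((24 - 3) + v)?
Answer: -462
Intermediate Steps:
v = -42 (v = 7*(-6) = -42)
c(y, T) = -9*T + T*y
c(11, 11)*((24 - 3) + v) = (11*(-9 + 11))*((24 - 3) - 42) = (11*2)*(21 - 42) = 22*(-21) = -462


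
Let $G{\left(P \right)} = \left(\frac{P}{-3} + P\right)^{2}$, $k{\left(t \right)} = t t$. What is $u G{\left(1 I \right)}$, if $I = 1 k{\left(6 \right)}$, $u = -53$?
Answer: $-30528$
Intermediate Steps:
$k{\left(t \right)} = t^{2}$
$I = 36$ ($I = 1 \cdot 6^{2} = 1 \cdot 36 = 36$)
$G{\left(P \right)} = \frac{4 P^{2}}{9}$ ($G{\left(P \right)} = \left(P \left(- \frac{1}{3}\right) + P\right)^{2} = \left(- \frac{P}{3} + P\right)^{2} = \left(\frac{2 P}{3}\right)^{2} = \frac{4 P^{2}}{9}$)
$u G{\left(1 I \right)} = - 53 \frac{4 \left(1 \cdot 36\right)^{2}}{9} = - 53 \frac{4 \cdot 36^{2}}{9} = - 53 \cdot \frac{4}{9} \cdot 1296 = \left(-53\right) 576 = -30528$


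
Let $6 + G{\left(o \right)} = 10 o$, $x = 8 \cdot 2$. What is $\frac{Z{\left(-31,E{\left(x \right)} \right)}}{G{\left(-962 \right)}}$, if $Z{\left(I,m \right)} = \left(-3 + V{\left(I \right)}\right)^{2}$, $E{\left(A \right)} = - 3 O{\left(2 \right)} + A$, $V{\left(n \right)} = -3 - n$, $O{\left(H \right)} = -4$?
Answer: $- \frac{625}{9626} \approx -0.064928$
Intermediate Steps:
$x = 16$
$G{\left(o \right)} = -6 + 10 o$
$E{\left(A \right)} = 12 + A$ ($E{\left(A \right)} = \left(-3\right) \left(-4\right) + A = 12 + A$)
$Z{\left(I,m \right)} = \left(-6 - I\right)^{2}$ ($Z{\left(I,m \right)} = \left(-3 - \left(3 + I\right)\right)^{2} = \left(-6 - I\right)^{2}$)
$\frac{Z{\left(-31,E{\left(x \right)} \right)}}{G{\left(-962 \right)}} = \frac{\left(6 - 31\right)^{2}}{-6 + 10 \left(-962\right)} = \frac{\left(-25\right)^{2}}{-6 - 9620} = \frac{625}{-9626} = 625 \left(- \frac{1}{9626}\right) = - \frac{625}{9626}$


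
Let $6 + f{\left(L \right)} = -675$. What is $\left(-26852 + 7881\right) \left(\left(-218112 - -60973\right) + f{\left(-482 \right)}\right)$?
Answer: $2994003220$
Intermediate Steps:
$f{\left(L \right)} = -681$ ($f{\left(L \right)} = -6 - 675 = -681$)
$\left(-26852 + 7881\right) \left(\left(-218112 - -60973\right) + f{\left(-482 \right)}\right) = \left(-26852 + 7881\right) \left(\left(-218112 - -60973\right) - 681\right) = - 18971 \left(\left(-218112 + 60973\right) - 681\right) = - 18971 \left(-157139 - 681\right) = \left(-18971\right) \left(-157820\right) = 2994003220$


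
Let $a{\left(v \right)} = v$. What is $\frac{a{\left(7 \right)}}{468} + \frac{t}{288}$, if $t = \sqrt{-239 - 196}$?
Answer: $\frac{7}{468} + \frac{i \sqrt{435}}{288} \approx 0.014957 + 0.072419 i$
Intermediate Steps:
$t = i \sqrt{435}$ ($t = \sqrt{-435} = i \sqrt{435} \approx 20.857 i$)
$\frac{a{\left(7 \right)}}{468} + \frac{t}{288} = \frac{7}{468} + \frac{i \sqrt{435}}{288}$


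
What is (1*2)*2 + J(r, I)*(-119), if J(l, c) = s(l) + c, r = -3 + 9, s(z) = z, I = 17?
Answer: -2733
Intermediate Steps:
r = 6
J(l, c) = c + l (J(l, c) = l + c = c + l)
(1*2)*2 + J(r, I)*(-119) = (1*2)*2 + (17 + 6)*(-119) = 2*2 + 23*(-119) = 4 - 2737 = -2733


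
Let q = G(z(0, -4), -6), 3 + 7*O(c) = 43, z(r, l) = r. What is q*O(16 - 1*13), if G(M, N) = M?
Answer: 0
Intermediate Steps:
O(c) = 40/7 (O(c) = -3/7 + (1/7)*43 = -3/7 + 43/7 = 40/7)
q = 0
q*O(16 - 1*13) = 0*(40/7) = 0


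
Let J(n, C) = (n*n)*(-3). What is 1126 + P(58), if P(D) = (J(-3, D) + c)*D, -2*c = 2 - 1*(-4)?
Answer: -614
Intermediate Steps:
c = -3 (c = -(2 - 1*(-4))/2 = -(2 + 4)/2 = -1/2*6 = -3)
J(n, C) = -3*n**2 (J(n, C) = n**2*(-3) = -3*n**2)
P(D) = -30*D (P(D) = (-3*(-3)**2 - 3)*D = (-3*9 - 3)*D = (-27 - 3)*D = -30*D)
1126 + P(58) = 1126 - 30*58 = 1126 - 1740 = -614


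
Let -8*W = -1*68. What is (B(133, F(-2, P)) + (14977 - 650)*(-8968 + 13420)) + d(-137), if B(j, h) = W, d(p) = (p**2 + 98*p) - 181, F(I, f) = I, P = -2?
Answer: 127577949/2 ≈ 6.3789e+7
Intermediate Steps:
d(p) = -181 + p**2 + 98*p
W = 17/2 (W = -(-1)*68/8 = -1/8*(-68) = 17/2 ≈ 8.5000)
B(j, h) = 17/2
(B(133, F(-2, P)) + (14977 - 650)*(-8968 + 13420)) + d(-137) = (17/2 + (14977 - 650)*(-8968 + 13420)) + (-181 + (-137)**2 + 98*(-137)) = (17/2 + 14327*4452) + (-181 + 18769 - 13426) = (17/2 + 63783804) + 5162 = 127567625/2 + 5162 = 127577949/2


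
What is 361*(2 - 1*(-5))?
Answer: 2527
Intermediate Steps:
361*(2 - 1*(-5)) = 361*(2 + 5) = 361*7 = 2527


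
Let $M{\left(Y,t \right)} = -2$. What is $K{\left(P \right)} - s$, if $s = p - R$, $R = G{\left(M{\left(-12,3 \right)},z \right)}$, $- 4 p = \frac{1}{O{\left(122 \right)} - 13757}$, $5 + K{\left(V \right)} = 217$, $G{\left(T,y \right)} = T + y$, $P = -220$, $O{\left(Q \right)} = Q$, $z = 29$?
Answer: $\frac{13035059}{54540} \approx 239.0$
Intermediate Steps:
$K{\left(V \right)} = 212$ ($K{\left(V \right)} = -5 + 217 = 212$)
$p = \frac{1}{54540}$ ($p = - \frac{1}{4 \left(122 - 13757\right)} = - \frac{1}{4 \left(-13635\right)} = \left(- \frac{1}{4}\right) \left(- \frac{1}{13635}\right) = \frac{1}{54540} \approx 1.8335 \cdot 10^{-5}$)
$R = 27$ ($R = -2 + 29 = 27$)
$s = - \frac{1472579}{54540}$ ($s = \frac{1}{54540} - 27 = - \frac{1472579}{54540} \approx -27.0$)
$K{\left(P \right)} - s = 212 - - \frac{1472579}{54540} = 212 + \frac{1472579}{54540} = \frac{13035059}{54540}$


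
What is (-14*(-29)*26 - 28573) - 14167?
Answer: -32184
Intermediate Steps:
(-14*(-29)*26 - 28573) - 14167 = (406*26 - 28573) - 14167 = (10556 - 28573) - 14167 = -18017 - 14167 = -32184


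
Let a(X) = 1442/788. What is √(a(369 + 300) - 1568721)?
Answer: I*√243521689082/394 ≈ 1252.5*I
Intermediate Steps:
a(X) = 721/394 (a(X) = 1442*(1/788) = 721/394)
√(a(369 + 300) - 1568721) = √(721/394 - 1568721) = √(-618075353/394) = I*√243521689082/394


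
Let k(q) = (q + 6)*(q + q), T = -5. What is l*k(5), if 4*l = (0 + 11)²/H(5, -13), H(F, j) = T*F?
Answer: -1331/10 ≈ -133.10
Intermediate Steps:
k(q) = 2*q*(6 + q) (k(q) = (6 + q)*(2*q) = 2*q*(6 + q))
H(F, j) = -5*F
l = -121/100 (l = ((0 + 11)²/((-5*5)))/4 = (11²/(-25))/4 = (121*(-1/25))/4 = (¼)*(-121/25) = -121/100 ≈ -1.2100)
l*k(5) = -121*5*(6 + 5)/50 = -121*5*11/50 = -121/100*110 = -1331/10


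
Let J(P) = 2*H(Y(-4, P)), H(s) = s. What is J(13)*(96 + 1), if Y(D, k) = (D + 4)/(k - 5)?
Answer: 0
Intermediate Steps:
Y(D, k) = (4 + D)/(-5 + k)
J(P) = 0 (J(P) = 2*((4 - 4)/(-5 + P)) = 2*(0/(-5 + P)) = 2*0 = 0)
J(13)*(96 + 1) = 0*(96 + 1) = 0*97 = 0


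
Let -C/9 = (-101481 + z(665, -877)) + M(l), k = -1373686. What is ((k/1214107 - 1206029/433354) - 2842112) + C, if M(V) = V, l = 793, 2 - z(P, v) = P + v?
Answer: -1019576720282906735/526138124878 ≈ -1.9379e+6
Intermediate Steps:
z(P, v) = 2 - P - v (z(P, v) = 2 - (P + v) = 2 + (-P - v) = 2 - P - v)
C = 904266 (C = -9*((-101481 + (2 - 1*665 - 1*(-877))) + 793) = -9*((-101481 + (2 - 665 + 877)) + 793) = -9*((-101481 + 214) + 793) = -9*(-101267 + 793) = -9*(-100474) = 904266)
((k/1214107 - 1206029/433354) - 2842112) + C = ((-1373686/1214107 - 1206029/433354) - 2842112) + 904266 = (-2059540573947/526138124878 - 2842112) + 904266 = -1495345537913836283/526138124878 + 904266 = -1019576720282906735/526138124878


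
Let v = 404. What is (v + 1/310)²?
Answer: 15685308081/96100 ≈ 1.6322e+5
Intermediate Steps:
(v + 1/310)² = (404 + 1/310)² = (125241/310)² = 15685308081/96100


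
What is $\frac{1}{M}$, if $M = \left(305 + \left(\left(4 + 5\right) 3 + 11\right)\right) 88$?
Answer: $\frac{1}{30184} \approx 3.313 \cdot 10^{-5}$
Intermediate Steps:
$M = 30184$ ($M = \left(305 + \left(9 \cdot 3 + 11\right)\right) 88 = \left(305 + \left(27 + 11\right)\right) 88 = \left(305 + 38\right) 88 = 343 \cdot 88 = 30184$)
$\frac{1}{M} = \frac{1}{30184}$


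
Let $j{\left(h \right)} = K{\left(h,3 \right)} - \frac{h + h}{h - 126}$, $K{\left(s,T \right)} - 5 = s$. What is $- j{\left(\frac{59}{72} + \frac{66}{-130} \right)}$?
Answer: $- \frac{14636242079}{2752874280} \approx -5.3167$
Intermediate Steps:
$K{\left(s,T \right)} = 5 + s$
$j{\left(h \right)} = 5 + h - \frac{2 h}{-126 + h}$ ($j{\left(h \right)} = \left(5 + h\right) - \frac{h + h}{h - 126} = \left(5 + h\right) - \frac{2 h}{-126 + h} = 5 + h - \frac{2 h}{-126 + h}$)
$- j{\left(\frac{59}{72} + \frac{66}{-130} \right)} = - \frac{-630 + \left(\frac{59}{72} + \frac{66}{-130}\right)^{2} - 123 \left(\frac{59}{72} + \frac{66}{-130}\right)}{-126 + \left(\frac{59}{72} + \frac{66}{-130}\right)} = - \frac{-630 + \left(59 \cdot \frac{1}{72} + 66 \left(- \frac{1}{130}\right)\right)^{2} - 123 \left(59 \cdot \frac{1}{72} + 66 \left(- \frac{1}{130}\right)\right)}{-126 + \left(59 \cdot \frac{1}{72} + 66 \left(- \frac{1}{130}\right)\right)} = - \frac{-630 + \left(\frac{59}{72} - \frac{33}{65}\right)^{2} - 123 \left(\frac{59}{72} - \frac{33}{65}\right)}{-126 + \left(\frac{59}{72} - \frac{33}{65}\right)} = - \frac{-630 + \left(\frac{1459}{4680}\right)^{2} - \frac{59819}{1560}}{-126 + \frac{1459}{4680}} = - \frac{-630 + \frac{2128681}{21902400} - \frac{59819}{1560}}{- \frac{588221}{4680}} = - \frac{\left(-4680\right) \left(-14636242079\right)}{588221 \cdot 21902400} = \left(-1\right) \frac{14636242079}{2752874280} = - \frac{14636242079}{2752874280}$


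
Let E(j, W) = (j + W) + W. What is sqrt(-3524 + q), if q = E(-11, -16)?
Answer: I*sqrt(3567) ≈ 59.724*I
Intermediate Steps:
E(j, W) = j + 2*W (E(j, W) = (W + j) + W = j + 2*W)
q = -43 (q = -11 + 2*(-16) = -11 - 32 = -43)
sqrt(-3524 + q) = sqrt(-3524 - 43) = sqrt(-3567) = I*sqrt(3567)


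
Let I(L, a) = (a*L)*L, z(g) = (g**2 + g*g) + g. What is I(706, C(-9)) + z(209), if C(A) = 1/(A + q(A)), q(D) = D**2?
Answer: 1700887/18 ≈ 94494.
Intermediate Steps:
C(A) = 1/(A + A**2)
z(g) = g + 2*g**2 (z(g) = (g**2 + g**2) + g = 2*g**2 + g = g + 2*g**2)
I(L, a) = a*L**2 (I(L, a) = (L*a)*L = a*L**2)
I(706, C(-9)) + z(209) = (1/((-9)*(1 - 9)))*706**2 + 209*(1 + 2*209) = -1/9/(-8)*498436 + 209*(1 + 418) = -1/9*(-1/8)*498436 + 209*419 = (1/72)*498436 + 87571 = 124609/18 + 87571 = 1700887/18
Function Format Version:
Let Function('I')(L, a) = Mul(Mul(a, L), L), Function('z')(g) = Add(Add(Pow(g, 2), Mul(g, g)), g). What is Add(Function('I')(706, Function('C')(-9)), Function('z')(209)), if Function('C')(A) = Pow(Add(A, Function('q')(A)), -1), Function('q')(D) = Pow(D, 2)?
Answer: Rational(1700887, 18) ≈ 94494.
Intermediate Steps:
Function('C')(A) = Pow(Add(A, Pow(A, 2)), -1)
Function('z')(g) = Add(g, Mul(2, Pow(g, 2))) (Function('z')(g) = Add(Add(Pow(g, 2), Pow(g, 2)), g) = Add(Mul(2, Pow(g, 2)), g) = Add(g, Mul(2, Pow(g, 2))))
Function('I')(L, a) = Mul(a, Pow(L, 2)) (Function('I')(L, a) = Mul(Mul(L, a), L) = Mul(a, Pow(L, 2)))
Add(Function('I')(706, Function('C')(-9)), Function('z')(209)) = Add(Mul(Mul(Pow(-9, -1), Pow(Add(1, -9), -1)), Pow(706, 2)), Mul(209, Add(1, Mul(2, 209)))) = Add(Mul(Mul(Rational(-1, 9), Pow(-8, -1)), 498436), Mul(209, Add(1, 418))) = Add(Mul(Mul(Rational(-1, 9), Rational(-1, 8)), 498436), Mul(209, 419)) = Add(Mul(Rational(1, 72), 498436), 87571) = Add(Rational(124609, 18), 87571) = Rational(1700887, 18)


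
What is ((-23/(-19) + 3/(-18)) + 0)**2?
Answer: 14161/12996 ≈ 1.0896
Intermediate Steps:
((-23/(-19) + 3/(-18)) + 0)**2 = ((-23*(-1/19) + 3*(-1/18)) + 0)**2 = ((23/19 - 1/6) + 0)**2 = (119/114 + 0)**2 = (119/114)**2 = 14161/12996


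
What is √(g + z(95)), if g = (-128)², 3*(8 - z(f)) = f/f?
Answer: 5*√5901/3 ≈ 128.03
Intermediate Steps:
z(f) = 23/3 (z(f) = 8 - f/(3*f) = 8 - ⅓*1 = 8 - ⅓ = 23/3)
g = 16384
√(g + z(95)) = √(16384 + 23/3) = √(49175/3) = 5*√5901/3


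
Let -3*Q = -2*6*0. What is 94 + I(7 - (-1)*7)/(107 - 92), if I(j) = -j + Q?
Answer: 1396/15 ≈ 93.067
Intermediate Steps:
Q = 0 (Q = -(-2*6)*0/3 = -(-4)*0 = -⅓*0 = 0)
I(j) = -j (I(j) = -j + 0 = -j)
94 + I(7 - (-1)*7)/(107 - 92) = 94 + (-(7 - (-1)*7))/(107 - 92) = 94 + (-(7 - 1*(-7)))/15 = 94 + (-(7 + 7))/15 = 94 + (-1*14)/15 = 94 + (1/15)*(-14) = 94 - 14/15 = 1396/15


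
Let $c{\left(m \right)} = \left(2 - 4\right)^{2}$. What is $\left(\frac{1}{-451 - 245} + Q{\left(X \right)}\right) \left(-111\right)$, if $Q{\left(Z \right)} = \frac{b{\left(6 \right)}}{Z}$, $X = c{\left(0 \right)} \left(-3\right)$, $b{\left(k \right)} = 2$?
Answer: $\frac{4329}{232} \approx 18.659$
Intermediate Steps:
$c{\left(m \right)} = 4$ ($c{\left(m \right)} = \left(-2\right)^{2} = 4$)
$X = -12$ ($X = 4 \left(-3\right) = -12$)
$Q{\left(Z \right)} = \frac{2}{Z}$
$\left(\frac{1}{-451 - 245} + Q{\left(X \right)}\right) \left(-111\right) = \left(\frac{1}{-451 - 245} + \frac{2}{-12}\right) \left(-111\right) = \left(\frac{1}{-696} + 2 \left(- \frac{1}{12}\right)\right) \left(-111\right) = \left(- \frac{1}{696} - \frac{1}{6}\right) \left(-111\right) = \left(- \frac{39}{232}\right) \left(-111\right) = \frac{4329}{232}$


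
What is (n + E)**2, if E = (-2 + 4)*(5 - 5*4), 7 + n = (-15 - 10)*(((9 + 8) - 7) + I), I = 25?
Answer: 831744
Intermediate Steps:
n = -882 (n = -7 + (-15 - 10)*(((9 + 8) - 7) + 25) = -7 - 25*((17 - 7) + 25) = -7 - 25*(10 + 25) = -7 - 25*35 = -7 - 875 = -882)
E = -30 (E = 2*(5 - 20) = 2*(-15) = -30)
(n + E)**2 = (-882 - 30)**2 = (-912)**2 = 831744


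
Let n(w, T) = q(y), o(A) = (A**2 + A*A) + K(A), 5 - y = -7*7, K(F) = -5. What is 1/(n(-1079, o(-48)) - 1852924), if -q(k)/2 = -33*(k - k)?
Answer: -1/1852924 ≈ -5.3969e-7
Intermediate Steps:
y = 54 (y = 5 - (-7)*7 = 5 - 1*(-49) = 5 + 49 = 54)
q(k) = 0 (q(k) = -(-66)*(k - k) = -(-66)*0 = -2*0 = 0)
o(A) = -5 + 2*A**2 (o(A) = (A**2 + A*A) - 5 = (A**2 + A**2) - 5 = 2*A**2 - 5 = -5 + 2*A**2)
n(w, T) = 0
1/(n(-1079, o(-48)) - 1852924) = 1/(0 - 1852924) = 1/(-1852924) = -1/1852924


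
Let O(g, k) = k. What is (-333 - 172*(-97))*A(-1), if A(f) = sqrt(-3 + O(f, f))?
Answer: 32702*I ≈ 32702.0*I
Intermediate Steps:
A(f) = sqrt(-3 + f)
(-333 - 172*(-97))*A(-1) = (-333 - 172*(-97))*sqrt(-3 - 1) = (-333 + 16684)*sqrt(-4) = 16351*(2*I) = 32702*I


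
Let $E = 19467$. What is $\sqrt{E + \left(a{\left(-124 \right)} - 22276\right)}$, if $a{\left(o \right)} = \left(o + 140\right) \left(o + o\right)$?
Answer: $3 i \sqrt{753} \approx 82.323 i$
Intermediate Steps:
$a{\left(o \right)} = 2 o \left(140 + o\right)$ ($a{\left(o \right)} = \left(140 + o\right) 2 o = 2 o \left(140 + o\right)$)
$\sqrt{E + \left(a{\left(-124 \right)} - 22276\right)} = \sqrt{19467 - \left(22276 + 248 \left(140 - 124\right)\right)} = \sqrt{19467 - \left(22276 + 248 \cdot 16\right)} = \sqrt{19467 - 26244} = \sqrt{-6777} = 3 i \sqrt{753}$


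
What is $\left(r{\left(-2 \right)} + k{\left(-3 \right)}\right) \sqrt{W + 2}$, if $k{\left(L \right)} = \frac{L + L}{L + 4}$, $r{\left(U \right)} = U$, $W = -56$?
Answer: $- 24 i \sqrt{6} \approx - 58.788 i$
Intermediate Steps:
$k{\left(L \right)} = \frac{2 L}{4 + L}$
$\left(r{\left(-2 \right)} + k{\left(-3 \right)}\right) \sqrt{W + 2} = \left(-2 + 2 \left(-3\right) \frac{1}{4 - 3}\right) \sqrt{-56 + 2} = \left(-2 + 2 \left(-3\right) 1^{-1}\right) \sqrt{-54} = \left(-2 + 2 \left(-3\right) 1\right) 3 i \sqrt{6} = \left(-2 - 6\right) 3 i \sqrt{6} = - 8 \cdot 3 i \sqrt{6} = - 24 i \sqrt{6}$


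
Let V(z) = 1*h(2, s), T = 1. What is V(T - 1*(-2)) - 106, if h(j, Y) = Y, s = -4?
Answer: -110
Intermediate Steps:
V(z) = -4 (V(z) = 1*(-4) = -4)
V(T - 1*(-2)) - 106 = -4 - 106 = -110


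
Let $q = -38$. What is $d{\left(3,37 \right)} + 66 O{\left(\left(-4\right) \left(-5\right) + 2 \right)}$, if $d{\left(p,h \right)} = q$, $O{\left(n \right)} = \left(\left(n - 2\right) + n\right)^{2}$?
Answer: $116386$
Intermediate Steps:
$O{\left(n \right)} = \left(-2 + 2 n\right)^{2}$ ($O{\left(n \right)} = \left(\left(n - 2\right) + n\right)^{2} = \left(\left(-2 + n\right) + n\right)^{2} = \left(-2 + 2 n\right)^{2}$)
$d{\left(p,h \right)} = -38$
$d{\left(3,37 \right)} + 66 O{\left(\left(-4\right) \left(-5\right) + 2 \right)} = -38 + 66 \cdot 4 \left(-1 + \left(\left(-4\right) \left(-5\right) + 2\right)\right)^{2} = -38 + 66 \cdot 4 \left(-1 + \left(20 + 2\right)\right)^{2} = -38 + 66 \cdot 4 \left(-1 + 22\right)^{2} = -38 + 66 \cdot 4 \cdot 21^{2} = -38 + 66 \cdot 4 \cdot 441 = -38 + 66 \cdot 1764 = -38 + 116424 = 116386$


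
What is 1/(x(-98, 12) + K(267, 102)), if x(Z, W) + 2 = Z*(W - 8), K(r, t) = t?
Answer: -1/292 ≈ -0.0034247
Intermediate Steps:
x(Z, W) = -2 + Z*(-8 + W) (x(Z, W) = -2 + Z*(W - 8) = -2 + Z*(-8 + W))
1/(x(-98, 12) + K(267, 102)) = 1/((-2 - 8*(-98) + 12*(-98)) + 102) = 1/((-2 + 784 - 1176) + 102) = 1/(-394 + 102) = 1/(-292) = -1/292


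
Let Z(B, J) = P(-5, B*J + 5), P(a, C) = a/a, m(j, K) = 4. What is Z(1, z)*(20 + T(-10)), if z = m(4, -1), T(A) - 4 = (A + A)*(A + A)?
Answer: 424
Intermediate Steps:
T(A) = 4 + 4*A² (T(A) = 4 + (A + A)*(A + A) = 4 + (2*A)*(2*A) = 4 + 4*A²)
z = 4
P(a, C) = 1
Z(B, J) = 1
Z(1, z)*(20 + T(-10)) = 1*(20 + (4 + 4*(-10)²)) = 1*(20 + (4 + 4*100)) = 1*(20 + (4 + 400)) = 1*(20 + 404) = 1*424 = 424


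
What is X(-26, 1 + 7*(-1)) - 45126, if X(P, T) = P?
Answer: -45152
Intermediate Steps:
X(-26, 1 + 7*(-1)) - 45126 = -26 - 45126 = -45152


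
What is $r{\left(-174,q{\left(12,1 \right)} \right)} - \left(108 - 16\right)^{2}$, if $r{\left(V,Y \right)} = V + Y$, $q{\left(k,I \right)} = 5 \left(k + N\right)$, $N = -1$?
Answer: $-8583$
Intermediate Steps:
$q{\left(k,I \right)} = -5 + 5 k$ ($q{\left(k,I \right)} = 5 \left(k - 1\right) = 5 \left(-1 + k\right) = -5 + 5 k$)
$r{\left(-174,q{\left(12,1 \right)} \right)} - \left(108 - 16\right)^{2} = \left(-174 + \left(-5 + 5 \cdot 12\right)\right) - \left(108 - 16\right)^{2} = \left(-174 + \left(-5 + 60\right)\right) - 92^{2} = \left(-174 + 55\right) - 8464 = -119 - 8464 = -8583$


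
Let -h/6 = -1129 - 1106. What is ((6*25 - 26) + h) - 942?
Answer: 12592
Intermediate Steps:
h = 13410 (h = -6*(-1129 - 1106) = -6*(-2235) = 13410)
((6*25 - 26) + h) - 942 = ((6*25 - 26) + 13410) - 942 = ((150 - 26) + 13410) - 942 = (124 + 13410) - 942 = 13534 - 942 = 12592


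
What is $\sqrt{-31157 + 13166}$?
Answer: $3 i \sqrt{1999} \approx 134.13 i$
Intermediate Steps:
$\sqrt{-31157 + 13166} = \sqrt{-17991} = 3 i \sqrt{1999}$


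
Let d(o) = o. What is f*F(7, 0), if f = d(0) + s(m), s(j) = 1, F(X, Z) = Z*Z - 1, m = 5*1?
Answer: -1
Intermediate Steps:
m = 5
F(X, Z) = -1 + Z² (F(X, Z) = Z² - 1 = -1 + Z²)
f = 1 (f = 0 + 1 = 1)
f*F(7, 0) = 1*(-1 + 0²) = 1*(-1 + 0) = 1*(-1) = -1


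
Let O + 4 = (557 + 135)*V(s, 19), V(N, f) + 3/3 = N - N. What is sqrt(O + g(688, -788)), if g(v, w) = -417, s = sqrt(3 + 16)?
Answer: I*sqrt(1113) ≈ 33.362*I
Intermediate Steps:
s = sqrt(19) ≈ 4.3589
V(N, f) = -1 (V(N, f) = -1 + (N - N) = -1 + 0 = -1)
O = -696 (O = -4 + (557 + 135)*(-1) = -4 + 692*(-1) = -4 - 692 = -696)
sqrt(O + g(688, -788)) = sqrt(-696 - 417) = sqrt(-1113) = I*sqrt(1113)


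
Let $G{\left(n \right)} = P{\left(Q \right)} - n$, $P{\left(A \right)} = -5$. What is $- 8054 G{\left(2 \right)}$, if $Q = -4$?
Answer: $56378$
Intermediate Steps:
$G{\left(n \right)} = -5 - n$
$- 8054 G{\left(2 \right)} = - 8054 \left(-5 - 2\right) = \left(-8054\right) \left(-7\right) = 56378$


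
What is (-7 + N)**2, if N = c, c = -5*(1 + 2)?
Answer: 484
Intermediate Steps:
c = -15 (c = -5*3 = -15)
N = -15
(-7 + N)**2 = (-7 - 15)**2 = (-22)**2 = 484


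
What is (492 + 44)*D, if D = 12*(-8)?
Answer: -51456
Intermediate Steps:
D = -96
(492 + 44)*D = (492 + 44)*(-96) = 536*(-96) = -51456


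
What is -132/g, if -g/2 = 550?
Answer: 3/25 ≈ 0.12000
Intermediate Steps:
g = -1100 (g = -2*550 = -1100)
-132/g = -132/(-1100) = -132*(-1/1100) = 3/25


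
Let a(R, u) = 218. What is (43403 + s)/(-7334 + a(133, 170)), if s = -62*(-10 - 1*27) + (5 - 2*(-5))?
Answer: -11428/1779 ≈ -6.4238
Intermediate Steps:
s = 2309 (s = -62*(-10 - 27) + (5 + 10) = -62*(-37) + 15 = 2294 + 15 = 2309)
(43403 + s)/(-7334 + a(133, 170)) = (43403 + 2309)/(-7334 + 218) = 45712/(-7116) = 45712*(-1/7116) = -11428/1779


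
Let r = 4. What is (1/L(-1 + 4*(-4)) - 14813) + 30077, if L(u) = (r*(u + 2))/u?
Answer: 915857/60 ≈ 15264.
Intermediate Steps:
L(u) = (8 + 4*u)/u (L(u) = (4*(u + 2))/u = (4*(2 + u))/u = (8 + 4*u)/u)
(1/L(-1 + 4*(-4)) - 14813) + 30077 = (1/(4 + 8/(-1 + 4*(-4))) - 14813) + 30077 = (1/(4 + 8/(-1 - 16)) - 14813) + 30077 = (1/(4 + 8/(-17)) - 14813) + 30077 = (1/(4 + 8*(-1/17)) - 14813) + 30077 = (1/(4 - 8/17) - 14813) + 30077 = (1/(60/17) - 14813) + 30077 = (17/60 - 14813) + 30077 = -888763/60 + 30077 = 915857/60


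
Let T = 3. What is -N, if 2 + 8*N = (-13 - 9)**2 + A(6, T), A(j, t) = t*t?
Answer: -491/8 ≈ -61.375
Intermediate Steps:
A(j, t) = t**2
N = 491/8 (N = -1/4 + ((-13 - 9)**2 + 3**2)/8 = -1/4 + ((-22)**2 + 9)/8 = -1/4 + (484 + 9)/8 = -1/4 + (1/8)*493 = -1/4 + 493/8 = 491/8 ≈ 61.375)
-N = -1*491/8 = -491/8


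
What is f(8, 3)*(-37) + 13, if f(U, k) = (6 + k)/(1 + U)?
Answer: -24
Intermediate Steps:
f(U, k) = (6 + k)/(1 + U)
f(8, 3)*(-37) + 13 = ((6 + 3)/(1 + 8))*(-37) + 13 = (9/9)*(-37) + 13 = ((⅑)*9)*(-37) + 13 = 1*(-37) + 13 = -37 + 13 = -24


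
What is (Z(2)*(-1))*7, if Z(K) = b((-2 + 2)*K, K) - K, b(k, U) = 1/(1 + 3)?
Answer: 49/4 ≈ 12.250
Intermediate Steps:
b(k, U) = ¼ (b(k, U) = 1/4 = ¼)
Z(K) = ¼ - K
(Z(2)*(-1))*7 = ((¼ - 1*2)*(-1))*7 = ((¼ - 2)*(-1))*7 = -7/4*(-1)*7 = (7/4)*7 = 49/4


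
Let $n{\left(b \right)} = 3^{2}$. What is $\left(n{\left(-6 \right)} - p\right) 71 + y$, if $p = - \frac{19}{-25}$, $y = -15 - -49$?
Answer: $\frac{15476}{25} \approx 619.04$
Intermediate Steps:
$n{\left(b \right)} = 9$
$y = 34$ ($y = -15 + 49 = 34$)
$p = \frac{19}{25}$ ($p = \left(-19\right) \left(- \frac{1}{25}\right) = \frac{19}{25} \approx 0.76$)
$\left(n{\left(-6 \right)} - p\right) 71 + y = \left(9 - \frac{19}{25}\right) 71 + 34 = \frac{206}{25} \cdot 71 + 34 = \frac{14626}{25} + 34 = \frac{15476}{25}$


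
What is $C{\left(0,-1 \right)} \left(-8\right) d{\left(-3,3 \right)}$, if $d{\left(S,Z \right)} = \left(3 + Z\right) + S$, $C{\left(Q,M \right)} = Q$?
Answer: $0$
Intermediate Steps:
$d{\left(S,Z \right)} = 3 + S + Z$
$C{\left(0,-1 \right)} \left(-8\right) d{\left(-3,3 \right)} = 0 \left(-8\right) \left(3 - 3 + 3\right) = 0 \cdot 3 = 0$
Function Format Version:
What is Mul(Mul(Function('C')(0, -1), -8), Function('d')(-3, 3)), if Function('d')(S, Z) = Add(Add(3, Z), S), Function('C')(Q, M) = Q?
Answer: 0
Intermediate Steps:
Function('d')(S, Z) = Add(3, S, Z)
Mul(Mul(Function('C')(0, -1), -8), Function('d')(-3, 3)) = Mul(Mul(0, -8), Add(3, -3, 3)) = Mul(0, 3) = 0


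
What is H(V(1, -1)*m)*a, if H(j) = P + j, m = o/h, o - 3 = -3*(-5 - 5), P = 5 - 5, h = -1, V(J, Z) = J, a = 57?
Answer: -1881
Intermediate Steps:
P = 0
o = 33 (o = 3 - 3*(-5 - 5) = 3 - 3*(-10) = 3 + 30 = 33)
m = -33 (m = 33/(-1) = 33*(-1) = -33)
H(j) = j (H(j) = 0 + j = j)
H(V(1, -1)*m)*a = (1*(-33))*57 = -33*57 = -1881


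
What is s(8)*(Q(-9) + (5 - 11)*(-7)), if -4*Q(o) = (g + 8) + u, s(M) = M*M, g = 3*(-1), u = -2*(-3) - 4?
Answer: 2576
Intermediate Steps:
u = 2 (u = 6 - 4 = 2)
g = -3
s(M) = M**2
Q(o) = -7/4 (Q(o) = -((-3 + 8) + 2)/4 = -(5 + 2)/4 = -1/4*7 = -7/4)
s(8)*(Q(-9) + (5 - 11)*(-7)) = 8**2*(-7/4 + (5 - 11)*(-7)) = 64*(-7/4 - 6*(-7)) = 64*(-7/4 + 42) = 64*(161/4) = 2576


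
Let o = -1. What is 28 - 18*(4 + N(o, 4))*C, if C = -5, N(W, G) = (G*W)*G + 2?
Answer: -872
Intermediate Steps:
N(W, G) = 2 + W*G² (N(W, G) = W*G² + 2 = 2 + W*G²)
28 - 18*(4 + N(o, 4))*C = 28 - 18*(4 + (2 - 1*4²))*(-5) = 28 - 18*(4 + (2 - 1*16))*(-5) = 28 - 18*(4 + (2 - 16))*(-5) = 28 - 18*(4 - 14)*(-5) = 28 - (-180)*(-5) = 28 - 18*50 = 28 - 900 = -872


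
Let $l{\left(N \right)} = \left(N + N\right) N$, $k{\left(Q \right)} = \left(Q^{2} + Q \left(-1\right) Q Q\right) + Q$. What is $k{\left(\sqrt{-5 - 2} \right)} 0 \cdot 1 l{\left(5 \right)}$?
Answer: $0$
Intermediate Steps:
$k{\left(Q \right)} = Q + Q^{2} - Q^{3}$ ($k{\left(Q \right)} = \left(Q^{2} + - Q Q Q\right) + Q = \left(Q^{2} + - Q^{2} Q\right) + Q = \left(Q^{2} - Q^{3}\right) + Q = Q + Q^{2} - Q^{3}$)
$l{\left(N \right)} = 2 N^{2}$ ($l{\left(N \right)} = 2 N N = 2 N^{2}$)
$k{\left(\sqrt{-5 - 2} \right)} 0 \cdot 1 l{\left(5 \right)} = \sqrt{-5 - 2} \left(1 + \sqrt{-5 - 2} - \left(\sqrt{-5 - 2}\right)^{2}\right) 0 \cdot 1 \cdot 2 \cdot 5^{2} = \sqrt{-7} \left(1 + \sqrt{-7} - \left(\sqrt{-7}\right)^{2}\right) 0 \cdot 2 \cdot 25 = i \sqrt{7} \left(1 + i \sqrt{7} - \left(i \sqrt{7}\right)^{2}\right) 0 \cdot 50 = i \sqrt{7} \left(1 + i \sqrt{7} - -7\right) 0 \cdot 50 = i \sqrt{7} \left(1 + i \sqrt{7} + 7\right) 0 \cdot 50 = i \sqrt{7} \left(8 + i \sqrt{7}\right) 0 \cdot 50 = 0 \cdot 50 = 0$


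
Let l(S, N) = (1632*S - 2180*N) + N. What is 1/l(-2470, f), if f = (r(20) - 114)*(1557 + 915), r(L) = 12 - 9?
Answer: 1/593869128 ≈ 1.6839e-9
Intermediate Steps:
r(L) = 3
f = -274392 (f = (3 - 114)*(1557 + 915) = -111*2472 = -274392)
l(S, N) = -2179*N + 1632*S (l(S, N) = (-2180*N + 1632*S) + N = -2179*N + 1632*S)
1/l(-2470, f) = 1/(-2179*(-274392) + 1632*(-2470)) = 1/(597900168 - 4031040) = 1/593869128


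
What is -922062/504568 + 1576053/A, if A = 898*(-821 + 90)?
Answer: -20595624195/4870847188 ≈ -4.2283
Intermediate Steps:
A = -656438 (A = 898*(-731) = -656438)
-922062/504568 + 1576053/A = -922062/504568 + 1576053/(-656438) = -922062*1/504568 + 1576053*(-1/656438) = -461031/252284 - 92709/38614 = -20595624195/4870847188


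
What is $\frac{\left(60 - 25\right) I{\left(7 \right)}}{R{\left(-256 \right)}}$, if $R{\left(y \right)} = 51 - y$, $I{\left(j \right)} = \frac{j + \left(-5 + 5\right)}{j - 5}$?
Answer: $\frac{245}{614} \approx 0.39902$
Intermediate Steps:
$I{\left(j \right)} = \frac{j}{-5 + j}$ ($I{\left(j \right)} = \frac{j + 0}{-5 + j} = \frac{j}{-5 + j}$)
$\frac{\left(60 - 25\right) I{\left(7 \right)}}{R{\left(-256 \right)}} = \frac{\left(60 - 25\right) \frac{7}{-5 + 7}}{51 - -256} = \frac{35 \cdot \frac{7}{2}}{51 + 256} = \frac{35 \cdot 7 \cdot \frac{1}{2}}{307} = 35 \cdot \frac{7}{2} \cdot \frac{1}{307} = \frac{245}{2} \cdot \frac{1}{307} = \frac{245}{614}$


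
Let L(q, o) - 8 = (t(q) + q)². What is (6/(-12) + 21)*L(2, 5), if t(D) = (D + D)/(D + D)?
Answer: 697/2 ≈ 348.50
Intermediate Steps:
t(D) = 1 (t(D) = (2*D)/((2*D)) = (2*D)*(1/(2*D)) = 1)
L(q, o) = 8 + (1 + q)²
(6/(-12) + 21)*L(2, 5) = (6/(-12) + 21)*(8 + (1 + 2)²) = (6*(-1/12) + 21)*(8 + 3²) = (-½ + 21)*(8 + 9) = (41/2)*17 = 697/2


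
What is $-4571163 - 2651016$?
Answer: $-7222179$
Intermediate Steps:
$-4571163 - 2651016 = -7222179$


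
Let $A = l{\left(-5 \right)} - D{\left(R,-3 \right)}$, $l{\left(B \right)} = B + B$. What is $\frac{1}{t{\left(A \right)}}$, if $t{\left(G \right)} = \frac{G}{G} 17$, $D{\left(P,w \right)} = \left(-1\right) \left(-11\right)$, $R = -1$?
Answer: $\frac{1}{17} \approx 0.058824$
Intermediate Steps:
$l{\left(B \right)} = 2 B$
$D{\left(P,w \right)} = 11$
$A = -21$ ($A = 2 \left(-5\right) - 11 = -10 - 11 = -21$)
$t{\left(G \right)} = 17$ ($t{\left(G \right)} = 1 \cdot 17 = 17$)
$\frac{1}{t{\left(A \right)}} = \frac{1}{17}$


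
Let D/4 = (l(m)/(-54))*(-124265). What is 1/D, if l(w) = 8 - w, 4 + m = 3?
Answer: 3/248530 ≈ 1.2071e-5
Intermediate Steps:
m = -1 (m = -4 + 3 = -1)
D = 248530/3 (D = 4*(((8 - 1*(-1))/(-54))*(-124265)) = 4*(((8 + 1)*(-1/54))*(-124265)) = 4*((9*(-1/54))*(-124265)) = 4*(-⅙*(-124265)) = 4*(124265/6) = 248530/3 ≈ 82843.)
1/D = 1/(248530/3) = 3/248530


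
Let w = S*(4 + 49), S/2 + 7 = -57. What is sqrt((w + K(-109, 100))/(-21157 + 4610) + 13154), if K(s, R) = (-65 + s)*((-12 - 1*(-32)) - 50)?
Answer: sqrt(3601633290694)/16547 ≈ 114.69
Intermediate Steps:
K(s, R) = 1950 - 30*s (K(s, R) = (-65 + s)*((-12 + 32) - 50) = (-65 + s)*(20 - 50) = (-65 + s)*(-30) = 1950 - 30*s)
S = -128 (S = -14 + 2*(-57) = -14 - 114 = -128)
w = -6784 (w = -128*(4 + 49) = -128*53 = -6784)
sqrt((w + K(-109, 100))/(-21157 + 4610) + 13154) = sqrt((-6784 + (1950 - 30*(-109)))/(-21157 + 4610) + 13154) = sqrt((-6784 + (1950 + 3270))/(-16547) + 13154) = sqrt((-6784 + 5220)*(-1/16547) + 13154) = sqrt(-1564*(-1/16547) + 13154) = sqrt(1564/16547 + 13154) = sqrt(217660802/16547) = sqrt(3601633290694)/16547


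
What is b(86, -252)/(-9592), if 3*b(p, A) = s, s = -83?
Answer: 83/28776 ≈ 0.0028843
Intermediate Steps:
b(p, A) = -83/3 (b(p, A) = (⅓)*(-83) = -83/3)
b(86, -252)/(-9592) = -83/3/(-9592) = -83/3*(-1/9592) = 83/28776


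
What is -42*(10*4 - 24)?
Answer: -672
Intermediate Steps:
-42*(10*4 - 24) = -42*(40 - 24) = -42*16 = -672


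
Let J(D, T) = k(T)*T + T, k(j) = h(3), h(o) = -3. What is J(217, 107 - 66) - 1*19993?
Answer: -20075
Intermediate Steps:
k(j) = -3
J(D, T) = -2*T (J(D, T) = -3*T + T = -2*T)
J(217, 107 - 66) - 1*19993 = -2*(107 - 66) - 1*19993 = -2*41 - 19993 = -82 - 19993 = -20075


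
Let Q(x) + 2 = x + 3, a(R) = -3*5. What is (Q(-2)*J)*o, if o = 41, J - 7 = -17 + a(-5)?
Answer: 1025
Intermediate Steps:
a(R) = -15
J = -25 (J = 7 + (-17 - 15) = 7 - 32 = -25)
Q(x) = 1 + x (Q(x) = -2 + (x + 3) = -2 + (3 + x) = 1 + x)
(Q(-2)*J)*o = ((1 - 2)*(-25))*41 = -1*(-25)*41 = 25*41 = 1025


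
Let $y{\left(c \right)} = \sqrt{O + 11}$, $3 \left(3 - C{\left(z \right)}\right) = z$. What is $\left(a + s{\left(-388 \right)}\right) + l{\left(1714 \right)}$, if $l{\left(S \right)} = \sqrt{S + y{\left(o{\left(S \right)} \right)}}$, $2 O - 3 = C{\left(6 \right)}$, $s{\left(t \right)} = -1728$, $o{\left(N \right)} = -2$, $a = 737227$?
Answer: $735499 + \sqrt{1714 + \sqrt{13}} \approx 7.3554 \cdot 10^{5}$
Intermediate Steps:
$C{\left(z \right)} = 3 - \frac{z}{3}$
$O = 2$ ($O = \frac{3}{2} + \frac{3 - 2}{2} = \frac{3}{2} + \frac{1}{2} \cdot 1 = \frac{3}{2} + \frac{1}{2} = 2$)
$y{\left(c \right)} = \sqrt{13}$ ($y{\left(c \right)} = \sqrt{2 + 11} = \sqrt{13}$)
$l{\left(S \right)} = \sqrt{S + \sqrt{13}}$
$\left(a + s{\left(-388 \right)}\right) + l{\left(1714 \right)} = \left(737227 - 1728\right) + \sqrt{1714 + \sqrt{13}} = 735499 + \sqrt{1714 + \sqrt{13}}$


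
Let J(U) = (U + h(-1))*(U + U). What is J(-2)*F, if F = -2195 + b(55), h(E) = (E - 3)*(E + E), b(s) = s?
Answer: 51360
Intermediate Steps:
h(E) = 2*E*(-3 + E) (h(E) = (-3 + E)*(2*E) = 2*E*(-3 + E))
F = -2140 (F = -2195 + 55 = -2140)
J(U) = 2*U*(8 + U) (J(U) = (U + 2*(-1)*(-3 - 1))*(U + U) = (U + 2*(-1)*(-4))*(2*U) = (U + 8)*(2*U) = (8 + U)*(2*U) = 2*U*(8 + U))
J(-2)*F = (2*(-2)*(8 - 2))*(-2140) = (2*(-2)*6)*(-2140) = -24*(-2140) = 51360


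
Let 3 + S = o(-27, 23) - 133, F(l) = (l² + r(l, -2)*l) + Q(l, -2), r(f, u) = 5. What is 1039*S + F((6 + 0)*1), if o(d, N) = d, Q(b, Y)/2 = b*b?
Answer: -169219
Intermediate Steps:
Q(b, Y) = 2*b² (Q(b, Y) = 2*(b*b) = 2*b²)
F(l) = 3*l² + 5*l (F(l) = (l² + 5*l) + 2*l² = 3*l² + 5*l)
S = -163 (S = -3 + (-27 - 133) = -3 - 160 = -163)
1039*S + F((6 + 0)*1) = 1039*(-163) + ((6 + 0)*1)*(5 + 3*((6 + 0)*1)) = -169357 + (6*1)*(5 + 3*(6*1)) = -169357 + 6*(5 + 3*6) = -169357 + 6*(5 + 18) = -169357 + 6*23 = -169357 + 138 = -169219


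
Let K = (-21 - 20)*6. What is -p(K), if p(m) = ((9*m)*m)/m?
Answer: 2214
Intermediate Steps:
K = -246 (K = -41*6 = -246)
p(m) = 9*m (p(m) = (9*m²)/m = 9*m)
-p(K) = -9*(-246) = -1*(-2214) = 2214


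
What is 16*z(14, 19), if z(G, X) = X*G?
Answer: 4256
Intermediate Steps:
z(G, X) = G*X
16*z(14, 19) = 16*(14*19) = 16*266 = 4256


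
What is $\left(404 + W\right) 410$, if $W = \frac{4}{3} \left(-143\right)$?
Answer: $\frac{262400}{3} \approx 87467.0$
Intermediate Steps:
$W = - \frac{572}{3}$ ($W = 4 \cdot \frac{1}{3} \left(-143\right) = \frac{4}{3} \left(-143\right) = - \frac{572}{3} \approx -190.67$)
$\left(404 + W\right) 410 = \left(404 - \frac{572}{3}\right) 410 = \frac{640}{3} \cdot 410 = \frac{262400}{3}$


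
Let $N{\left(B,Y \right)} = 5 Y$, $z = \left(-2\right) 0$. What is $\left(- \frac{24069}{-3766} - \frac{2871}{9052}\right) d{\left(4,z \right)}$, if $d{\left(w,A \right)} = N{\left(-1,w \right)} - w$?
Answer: $\frac{414120804}{4261229} \approx 97.183$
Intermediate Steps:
$z = 0$
$d{\left(w,A \right)} = 4 w$ ($d{\left(w,A \right)} = 5 w - w = 4 w$)
$\left(- \frac{24069}{-3766} - \frac{2871}{9052}\right) d{\left(4,z \right)} = \left(- \frac{24069}{-3766} - \frac{2871}{9052}\right) 4 \cdot 4 = \left(\left(-24069\right) \left(- \frac{1}{3766}\right) - \frac{2871}{9052}\right) 16 = \left(\frac{24069}{3766} - \frac{2871}{9052}\right) 16 = \frac{103530201}{17044916} \cdot 16 = \frac{414120804}{4261229}$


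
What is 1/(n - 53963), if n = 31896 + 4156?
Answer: -1/17911 ≈ -5.5832e-5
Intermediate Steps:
n = 36052
1/(n - 53963) = 1/(36052 - 53963) = 1/(-17911) = -1/17911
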